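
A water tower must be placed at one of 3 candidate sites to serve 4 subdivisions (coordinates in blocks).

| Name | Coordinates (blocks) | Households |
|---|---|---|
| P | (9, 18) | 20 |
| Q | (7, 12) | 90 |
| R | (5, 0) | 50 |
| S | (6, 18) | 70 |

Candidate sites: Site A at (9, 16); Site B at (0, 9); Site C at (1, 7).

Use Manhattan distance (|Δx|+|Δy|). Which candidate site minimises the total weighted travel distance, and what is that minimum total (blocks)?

Site A, total 1930 blocks

Total weighted distance at each candidate:
  Site A (9, 16): total = 1930
  Site B (0, 9): total = 3010
  Site C (1, 7): total = 3040
Minimum is at Site A with total 1930 blocks.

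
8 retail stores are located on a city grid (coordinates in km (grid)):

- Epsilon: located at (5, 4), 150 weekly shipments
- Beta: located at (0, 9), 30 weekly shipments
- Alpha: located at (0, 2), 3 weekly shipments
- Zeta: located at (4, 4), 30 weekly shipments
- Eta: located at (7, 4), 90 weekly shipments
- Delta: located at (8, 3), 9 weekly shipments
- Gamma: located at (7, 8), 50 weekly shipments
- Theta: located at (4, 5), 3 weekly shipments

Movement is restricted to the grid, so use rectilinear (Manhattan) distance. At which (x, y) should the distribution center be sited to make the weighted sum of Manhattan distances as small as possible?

(5, 4)

Manhattan distance separates: Σwᵢ(|x−xᵢ|+|y−yᵢ|) = Σwᵢ|x−xᵢ| + Σwᵢ|y−yᵢ|, so x and y are optimised independently as 1-D weighted medians.
Total weight W = 365; half = 182.5.
x-coordinate, sorted with cumulative weight:
  x=0 (Beta, w=30) cum 30
  x=0 (Alpha, w=3) cum 33
  x=4 (Zeta, w=30) cum 63
  x=4 (Theta, w=3) cum 66
  x=5 (Epsilon, w=150) cum 216  ← median
  x=7 (Eta, w=90) cum 306
  x=7 (Gamma, w=50) cum 356
  x=8 (Delta, w=9) cum 365
⇒ x* = 5
y-coordinate, sorted with cumulative weight:
  y=2 (Alpha, w=3) cum 3
  y=3 (Delta, w=9) cum 12
  y=4 (Epsilon, w=150) cum 162
  y=4 (Zeta, w=30) cum 192  ← median
  y=4 (Eta, w=90) cum 282
  y=5 (Theta, w=3) cum 285
  y=8 (Gamma, w=50) cum 335
  y=9 (Beta, w=30) cum 365
⇒ y* = 4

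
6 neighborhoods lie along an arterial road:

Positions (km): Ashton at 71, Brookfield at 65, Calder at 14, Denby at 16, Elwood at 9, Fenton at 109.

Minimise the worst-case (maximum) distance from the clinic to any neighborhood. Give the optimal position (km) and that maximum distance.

The 1-center on a line is the midpoint of the two extreme points: leftmost at 9, rightmost at 109.
Optimal location = (9 + 109)/2 = 59; maximum distance = (109 − 9)/2 = 50.

location 59, max distance 50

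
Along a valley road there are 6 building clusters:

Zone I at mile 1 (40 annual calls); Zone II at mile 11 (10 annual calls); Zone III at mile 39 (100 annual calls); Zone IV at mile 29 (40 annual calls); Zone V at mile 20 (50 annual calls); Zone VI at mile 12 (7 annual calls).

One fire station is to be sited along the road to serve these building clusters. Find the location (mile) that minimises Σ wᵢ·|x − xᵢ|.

x = 29

For a sum of weighted absolute distances on a line, the optimum is the weighted median (not the mean). Total weight W = 247; half-weight = 123.5.
Sort by position and accumulate weight:
  mile 1 (Zone I, w=40) → cum 40
  mile 11 (Zone II, w=10) → cum 50
  mile 12 (Zone VI, w=7) → cum 57
  mile 20 (Zone V, w=50) → cum 107
  mile 29 (Zone IV, w=40) → cum 147  ≥ 123.5 → median here
  mile 39 (Zone III, w=100) → cum 247
Optimal location: mile 29.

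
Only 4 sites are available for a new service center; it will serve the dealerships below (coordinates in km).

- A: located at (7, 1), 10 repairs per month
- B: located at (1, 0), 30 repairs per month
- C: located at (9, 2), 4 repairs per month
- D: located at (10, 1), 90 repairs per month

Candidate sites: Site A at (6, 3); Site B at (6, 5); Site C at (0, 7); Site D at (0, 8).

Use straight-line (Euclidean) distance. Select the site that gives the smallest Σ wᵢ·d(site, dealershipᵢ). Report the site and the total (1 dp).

Total weighted distance at each candidate:
  Site A (6, 3): total = 612.4
  Site B (6, 5): total = 779.5
  Site C (0, 7): total = 1395.1
  Site D (0, 8): total = 1482.7
Minimum is at Site A with total 612.4 km.

Site A, total 612.4 km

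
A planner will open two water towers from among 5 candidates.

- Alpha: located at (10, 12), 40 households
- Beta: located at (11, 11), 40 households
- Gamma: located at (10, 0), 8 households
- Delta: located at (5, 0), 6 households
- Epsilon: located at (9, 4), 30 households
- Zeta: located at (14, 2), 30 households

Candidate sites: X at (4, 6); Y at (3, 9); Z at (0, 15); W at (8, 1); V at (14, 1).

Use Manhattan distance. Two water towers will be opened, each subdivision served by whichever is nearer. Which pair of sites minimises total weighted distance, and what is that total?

{Y, V}, total 1170

Evaluate every pair (each demand assigned to the nearer of the two):
  {Y, V}: total = 1170
  {Y, W}: total = 1178
  {W, V}: total = 1238
  {X, V}: total = 1282
  {X, W}: total = 1338
  {Z, V}: total = 1410
  {Z, W}: total = 1418
  {X, Y}: total = 1568
  {X, Z}: total = 1728
  {Y, Z}: total = 1864
Best pair: {Y, V} with total 1170.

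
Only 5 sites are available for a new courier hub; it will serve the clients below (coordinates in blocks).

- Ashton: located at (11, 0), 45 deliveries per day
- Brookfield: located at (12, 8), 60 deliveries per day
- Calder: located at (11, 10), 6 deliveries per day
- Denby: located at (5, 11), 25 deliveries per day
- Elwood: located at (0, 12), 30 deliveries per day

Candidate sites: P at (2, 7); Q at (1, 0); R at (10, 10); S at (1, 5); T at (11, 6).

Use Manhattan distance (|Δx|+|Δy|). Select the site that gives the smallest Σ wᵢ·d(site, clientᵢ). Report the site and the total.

R, total 1251 blocks

Total weighted distance at each candidate:
  P (2, 7): total = 1837
  Q (1, 0): total = 2475
  R (10, 10): total = 1251
  S (1, 5): total = 2095
  T (11, 6): total = 1259
Minimum is at R with total 1251 blocks.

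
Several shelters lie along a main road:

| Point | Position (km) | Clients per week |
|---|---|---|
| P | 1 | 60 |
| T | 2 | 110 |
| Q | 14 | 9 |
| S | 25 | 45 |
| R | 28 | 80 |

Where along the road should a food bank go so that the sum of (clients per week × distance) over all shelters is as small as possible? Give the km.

x = 2

For a sum of weighted absolute distances on a line, the optimum is the weighted median (not the mean). Total weight W = 304; half-weight = 152.
Sort by position and accumulate weight:
  km 1 (P, w=60) → cum 60
  km 2 (T, w=110) → cum 170  ≥ 152 → median here
  km 14 (Q, w=9) → cum 179
  km 25 (S, w=45) → cum 224
  km 28 (R, w=80) → cum 304
Optimal location: km 2.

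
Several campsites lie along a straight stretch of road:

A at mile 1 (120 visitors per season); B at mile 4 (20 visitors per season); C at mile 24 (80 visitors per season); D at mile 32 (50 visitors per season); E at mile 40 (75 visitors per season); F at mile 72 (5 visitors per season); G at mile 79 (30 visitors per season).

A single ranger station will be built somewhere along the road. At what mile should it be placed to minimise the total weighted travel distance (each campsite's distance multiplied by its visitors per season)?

x = 24

For a sum of weighted absolute distances on a line, the optimum is the weighted median (not the mean). Total weight W = 380; half-weight = 190.
Sort by position and accumulate weight:
  mile 1 (A, w=120) → cum 120
  mile 4 (B, w=20) → cum 140
  mile 24 (C, w=80) → cum 220  ≥ 190 → median here
  mile 32 (D, w=50) → cum 270
  mile 40 (E, w=75) → cum 345
  mile 72 (F, w=5) → cum 350
  mile 79 (G, w=30) → cum 380
Optimal location: mile 24.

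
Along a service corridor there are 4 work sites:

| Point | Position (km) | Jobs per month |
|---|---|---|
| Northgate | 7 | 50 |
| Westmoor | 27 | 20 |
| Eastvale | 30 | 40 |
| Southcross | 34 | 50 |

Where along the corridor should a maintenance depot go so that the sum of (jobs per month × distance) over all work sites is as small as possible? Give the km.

For a sum of weighted absolute distances on a line, the optimum is the weighted median (not the mean). Total weight W = 160; half-weight = 80.
Sort by position and accumulate weight:
  km 7 (Northgate, w=50) → cum 50
  km 27 (Westmoor, w=20) → cum 70
  km 30 (Eastvale, w=40) → cum 110  ≥ 80 → median here
  km 34 (Southcross, w=50) → cum 160
Optimal location: km 30.

x = 30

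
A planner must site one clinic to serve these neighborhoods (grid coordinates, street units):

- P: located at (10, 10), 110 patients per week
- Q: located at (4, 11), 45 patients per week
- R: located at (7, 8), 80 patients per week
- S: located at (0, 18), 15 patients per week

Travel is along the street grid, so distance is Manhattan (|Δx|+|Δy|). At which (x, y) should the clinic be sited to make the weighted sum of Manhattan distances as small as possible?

Manhattan distance separates: Σwᵢ(|x−xᵢ|+|y−yᵢ|) = Σwᵢ|x−xᵢ| + Σwᵢ|y−yᵢ|, so x and y are optimised independently as 1-D weighted medians.
Total weight W = 250; half = 125.
x-coordinate, sorted with cumulative weight:
  x=0 (S, w=15) cum 15
  x=4 (Q, w=45) cum 60
  x=7 (R, w=80) cum 140  ← median
  x=10 (P, w=110) cum 250
⇒ x* = 7
y-coordinate, sorted with cumulative weight:
  y=8 (R, w=80) cum 80
  y=10 (P, w=110) cum 190  ← median
  y=11 (Q, w=45) cum 235
  y=18 (S, w=15) cum 250
⇒ y* = 10

(7, 10)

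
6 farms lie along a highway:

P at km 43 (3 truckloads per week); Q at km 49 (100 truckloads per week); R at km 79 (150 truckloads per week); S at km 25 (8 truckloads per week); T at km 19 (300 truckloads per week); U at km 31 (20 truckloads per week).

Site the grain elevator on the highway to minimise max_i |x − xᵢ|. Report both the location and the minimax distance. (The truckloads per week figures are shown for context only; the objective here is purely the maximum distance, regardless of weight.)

location 49, max distance 30

The 1-center on a line is the midpoint of the two extreme points: leftmost at 19, rightmost at 79.
Optimal location = (19 + 79)/2 = 49; maximum distance = (79 − 19)/2 = 30.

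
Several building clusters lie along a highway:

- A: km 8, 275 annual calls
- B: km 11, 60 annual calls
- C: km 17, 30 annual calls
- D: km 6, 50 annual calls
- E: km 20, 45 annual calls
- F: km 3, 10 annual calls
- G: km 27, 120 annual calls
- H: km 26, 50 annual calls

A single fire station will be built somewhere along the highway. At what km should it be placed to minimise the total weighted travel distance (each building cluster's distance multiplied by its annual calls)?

For a sum of weighted absolute distances on a line, the optimum is the weighted median (not the mean). Total weight W = 640; half-weight = 320.
Sort by position and accumulate weight:
  km 3 (F, w=10) → cum 10
  km 6 (D, w=50) → cum 60
  km 8 (A, w=275) → cum 335  ≥ 320 → median here
  km 11 (B, w=60) → cum 395
  km 17 (C, w=30) → cum 425
  km 20 (E, w=45) → cum 470
  km 26 (H, w=50) → cum 520
  km 27 (G, w=120) → cum 640
Optimal location: km 8.

x = 8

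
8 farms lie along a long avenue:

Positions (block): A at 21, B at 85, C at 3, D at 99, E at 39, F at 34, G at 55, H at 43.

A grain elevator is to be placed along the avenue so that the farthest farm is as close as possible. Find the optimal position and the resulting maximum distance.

location 51, max distance 48

The 1-center on a line is the midpoint of the two extreme points: leftmost at 3, rightmost at 99.
Optimal location = (3 + 99)/2 = 51; maximum distance = (99 − 3)/2 = 48.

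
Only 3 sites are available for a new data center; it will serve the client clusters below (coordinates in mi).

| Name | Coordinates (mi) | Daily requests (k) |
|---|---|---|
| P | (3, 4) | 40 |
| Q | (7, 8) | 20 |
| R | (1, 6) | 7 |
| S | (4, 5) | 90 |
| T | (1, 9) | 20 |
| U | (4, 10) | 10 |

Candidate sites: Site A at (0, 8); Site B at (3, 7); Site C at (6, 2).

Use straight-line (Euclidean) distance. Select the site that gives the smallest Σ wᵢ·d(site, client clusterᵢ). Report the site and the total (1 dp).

Site B, total 507.6 mi

Total weighted distance at each candidate:
  Site A (0, 8): total = 878.7
  Site B (3, 7): total = 507.6
  Site C (6, 2): total = 889.7
Minimum is at Site B with total 507.6 mi.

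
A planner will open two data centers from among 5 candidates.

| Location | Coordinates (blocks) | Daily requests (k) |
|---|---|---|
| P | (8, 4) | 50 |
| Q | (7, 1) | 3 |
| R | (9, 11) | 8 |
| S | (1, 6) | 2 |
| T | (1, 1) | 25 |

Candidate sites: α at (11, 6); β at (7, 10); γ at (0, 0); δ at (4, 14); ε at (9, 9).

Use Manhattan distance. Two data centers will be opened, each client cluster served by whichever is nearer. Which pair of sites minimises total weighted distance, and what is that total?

{α, γ}, total 394

Evaluate every pair (each demand assigned to the nearer of the two):
  {α, γ}: total = 394
  {γ, ε}: total = 404
  {β, γ}: total = 462
  {α, ε}: total = 688
  {α, β}: total = 696
  {α, δ}: total = 728
  {β, ε}: total = 738
  {γ, δ}: total = 752
  {δ, ε}: total = 768
  {β, δ}: total = 796
Best pair: {α, γ} with total 394.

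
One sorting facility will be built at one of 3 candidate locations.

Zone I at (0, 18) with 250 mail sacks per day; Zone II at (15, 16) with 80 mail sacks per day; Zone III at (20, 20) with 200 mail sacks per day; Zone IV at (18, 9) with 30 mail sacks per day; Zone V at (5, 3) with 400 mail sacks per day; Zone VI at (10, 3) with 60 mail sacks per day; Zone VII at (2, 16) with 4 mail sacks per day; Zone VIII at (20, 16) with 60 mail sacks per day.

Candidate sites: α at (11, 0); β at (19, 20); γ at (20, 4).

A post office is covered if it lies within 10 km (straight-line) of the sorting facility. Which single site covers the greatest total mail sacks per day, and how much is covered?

α, covering 460

Coverage radius r = 10 km; a point is covered iff (Δx)²+(Δy)² ≤ 10² = 100.
  α (11, 0): covers {Zone V, Zone VI} → 460
  β (19, 20): covers {Zone II, Zone III, Zone VIII} → 340
  γ (20, 4): covers {Zone IV} → 30
Maximum coverage at α: 460 mail sacks per day.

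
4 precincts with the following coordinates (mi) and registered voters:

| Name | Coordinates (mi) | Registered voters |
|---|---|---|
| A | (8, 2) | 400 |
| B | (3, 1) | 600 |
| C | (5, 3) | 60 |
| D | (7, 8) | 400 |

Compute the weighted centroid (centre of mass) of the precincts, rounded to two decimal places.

(5.55, 3.27)

The minimiser of Σwᵢ‖p−pᵢ‖² is the weighted centroid p* = (Σwᵢpᵢ)/(Σwᵢ).
Σwᵢ = 1460.
Σwᵢxᵢ = 400·8 + 600·3 + 60·5 + 400·7 = 8100.
Σwᵢyᵢ = 400·2 + 600·1 + 60·3 + 400·8 = 4780.
x* = 8100/1460 = 5.55, y* = 4780/1460 = 3.27.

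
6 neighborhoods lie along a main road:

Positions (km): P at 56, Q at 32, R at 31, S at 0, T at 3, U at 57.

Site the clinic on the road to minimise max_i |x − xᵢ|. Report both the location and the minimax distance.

location 28.5, max distance 28.5

The 1-center on a line is the midpoint of the two extreme points: leftmost at 0, rightmost at 57.
Optimal location = (0 + 57)/2 = 28.5; maximum distance = (57 − 0)/2 = 28.5.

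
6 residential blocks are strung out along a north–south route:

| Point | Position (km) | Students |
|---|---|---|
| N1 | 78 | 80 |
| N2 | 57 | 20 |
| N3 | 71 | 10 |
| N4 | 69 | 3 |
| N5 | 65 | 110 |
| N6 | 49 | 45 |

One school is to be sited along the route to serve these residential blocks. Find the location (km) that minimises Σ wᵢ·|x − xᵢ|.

x = 65

For a sum of weighted absolute distances on a line, the optimum is the weighted median (not the mean). Total weight W = 268; half-weight = 134.
Sort by position and accumulate weight:
  km 49 (N6, w=45) → cum 45
  km 57 (N2, w=20) → cum 65
  km 65 (N5, w=110) → cum 175  ≥ 134 → median here
  km 69 (N4, w=3) → cum 178
  km 71 (N3, w=10) → cum 188
  km 78 (N1, w=80) → cum 268
Optimal location: km 65.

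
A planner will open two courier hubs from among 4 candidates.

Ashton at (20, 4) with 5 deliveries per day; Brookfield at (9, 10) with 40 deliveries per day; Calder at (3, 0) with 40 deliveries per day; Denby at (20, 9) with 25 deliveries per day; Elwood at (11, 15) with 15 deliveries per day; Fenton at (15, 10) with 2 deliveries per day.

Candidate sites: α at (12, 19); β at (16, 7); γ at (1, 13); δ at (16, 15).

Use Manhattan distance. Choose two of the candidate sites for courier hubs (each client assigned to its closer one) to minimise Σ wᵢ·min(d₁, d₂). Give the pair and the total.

Evaluate every pair (each demand assigned to the nearer of the two):
  {β, γ}: total = 1373
  {γ, δ}: total = 1452
  {α, β}: total = 1468
  {β, δ}: total = 1468
  {α, γ}: total = 1704
  {α, δ}: total = 2012
Best pair: {β, γ} with total 1373.

{β, γ}, total 1373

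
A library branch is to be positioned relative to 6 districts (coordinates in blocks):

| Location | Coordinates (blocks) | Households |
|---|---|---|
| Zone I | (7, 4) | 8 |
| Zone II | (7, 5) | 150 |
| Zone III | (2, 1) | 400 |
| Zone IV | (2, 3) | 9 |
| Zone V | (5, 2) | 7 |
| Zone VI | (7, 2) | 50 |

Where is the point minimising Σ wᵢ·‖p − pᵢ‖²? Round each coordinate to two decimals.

(3.70, 2.12)

The minimiser of Σwᵢ‖p−pᵢ‖² is the weighted centroid p* = (Σwᵢpᵢ)/(Σwᵢ).
Σwᵢ = 624.
Σwᵢxᵢ = 8·7 + 150·7 + 400·2 + 9·2 + 7·5 + 50·7 = 2309.
Σwᵢyᵢ = 8·4 + 150·5 + 400·1 + 9·3 + 7·2 + 50·2 = 1323.
x* = 2309/624 = 3.70, y* = 1323/624 = 2.12.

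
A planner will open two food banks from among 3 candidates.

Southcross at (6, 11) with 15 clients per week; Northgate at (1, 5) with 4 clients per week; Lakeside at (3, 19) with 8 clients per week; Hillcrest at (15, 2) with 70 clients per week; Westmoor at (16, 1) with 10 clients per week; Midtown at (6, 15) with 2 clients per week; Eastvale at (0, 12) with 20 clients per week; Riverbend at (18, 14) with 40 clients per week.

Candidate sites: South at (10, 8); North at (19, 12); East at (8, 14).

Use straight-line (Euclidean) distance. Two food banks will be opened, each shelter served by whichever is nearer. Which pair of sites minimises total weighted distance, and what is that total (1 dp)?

Evaluate every pair (each demand assigned to the nearer of the two):
  {South, North}: total = 1177.1
  {North, East}: total = 1283.0
  {South, East}: total = 1356.9
Best pair: {South, North} with total 1177.1.

{South, North}, total 1177.1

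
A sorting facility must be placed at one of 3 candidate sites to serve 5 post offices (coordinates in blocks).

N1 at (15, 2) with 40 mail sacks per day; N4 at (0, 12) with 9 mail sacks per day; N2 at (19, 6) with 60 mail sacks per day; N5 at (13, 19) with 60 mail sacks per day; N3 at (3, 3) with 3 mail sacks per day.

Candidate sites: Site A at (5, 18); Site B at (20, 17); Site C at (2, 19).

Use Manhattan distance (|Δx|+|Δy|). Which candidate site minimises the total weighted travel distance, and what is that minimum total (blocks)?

Total weighted distance at each candidate:
  Site A (5, 18): total = 3290
  Site B (20, 17): total = 2378
  Site C (2, 19): total = 3792
Minimum is at Site B with total 2378 blocks.

Site B, total 2378 blocks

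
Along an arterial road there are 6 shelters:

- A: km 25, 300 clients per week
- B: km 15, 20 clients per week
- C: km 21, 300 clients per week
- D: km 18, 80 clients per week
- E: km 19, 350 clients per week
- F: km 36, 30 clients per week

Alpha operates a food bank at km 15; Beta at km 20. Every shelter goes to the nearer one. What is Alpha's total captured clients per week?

20

The indifferent point is the midpoint (15+20)/2 = 17.5; shelters left of it (closer to Alpha at 15) go to Alpha, those right go to Beta.
  B at 15 (w=20) → Alpha
  D at 18 (w=80) → Beta
  E at 19 (w=350) → Beta
  C at 21 (w=300) → Beta
  A at 25 (w=300) → Beta
  F at 36 (w=30) → Beta
Alpha captures 20; Beta captures 1060.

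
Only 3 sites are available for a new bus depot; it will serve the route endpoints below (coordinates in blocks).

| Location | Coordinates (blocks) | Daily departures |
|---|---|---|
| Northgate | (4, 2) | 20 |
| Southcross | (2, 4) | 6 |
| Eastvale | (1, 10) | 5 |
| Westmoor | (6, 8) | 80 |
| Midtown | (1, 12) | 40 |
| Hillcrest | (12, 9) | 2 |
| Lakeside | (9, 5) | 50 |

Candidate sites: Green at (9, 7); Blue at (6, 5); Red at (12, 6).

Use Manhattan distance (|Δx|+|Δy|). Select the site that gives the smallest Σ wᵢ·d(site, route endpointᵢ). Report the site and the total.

Total weighted distance at each candidate:
  Green (9, 7): total = 1265
  Blue (6, 5): total = 1070
  Red (12, 6): total = 1913
Minimum is at Blue with total 1070 blocks.

Blue, total 1070 blocks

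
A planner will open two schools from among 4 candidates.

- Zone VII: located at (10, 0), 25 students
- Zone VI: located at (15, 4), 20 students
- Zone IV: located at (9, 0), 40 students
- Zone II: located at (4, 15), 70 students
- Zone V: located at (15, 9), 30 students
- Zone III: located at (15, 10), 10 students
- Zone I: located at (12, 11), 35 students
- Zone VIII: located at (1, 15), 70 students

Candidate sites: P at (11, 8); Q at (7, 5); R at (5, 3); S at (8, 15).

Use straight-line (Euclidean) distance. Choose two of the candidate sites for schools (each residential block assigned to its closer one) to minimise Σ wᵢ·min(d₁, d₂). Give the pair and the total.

{P, S}, total 1693.6

Evaluate every pair (each demand assigned to the nearer of the two):
  {P, S}: total = 1693.6
  {Q, S}: total = 1844.8
  {R, S}: total = 1877.4
  {P, Q}: total = 2262.7
  {P, R}: total = 2285.4
  {Q, R}: total = 2690.2
Best pair: {P, S} with total 1693.6.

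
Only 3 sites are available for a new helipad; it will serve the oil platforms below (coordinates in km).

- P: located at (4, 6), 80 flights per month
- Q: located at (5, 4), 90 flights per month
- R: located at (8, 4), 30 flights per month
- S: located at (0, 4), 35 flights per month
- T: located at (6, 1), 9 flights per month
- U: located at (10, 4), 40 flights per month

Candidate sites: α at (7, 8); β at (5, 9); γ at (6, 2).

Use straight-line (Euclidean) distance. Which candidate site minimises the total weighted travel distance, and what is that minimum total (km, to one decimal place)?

γ, total 1053.1 km

Total weighted distance at each candidate:
  α (7, 8): total = 1360.4
  β (5, 9): total = 1480.8
  γ (6, 2): total = 1053.1
Minimum is at γ with total 1053.1 km.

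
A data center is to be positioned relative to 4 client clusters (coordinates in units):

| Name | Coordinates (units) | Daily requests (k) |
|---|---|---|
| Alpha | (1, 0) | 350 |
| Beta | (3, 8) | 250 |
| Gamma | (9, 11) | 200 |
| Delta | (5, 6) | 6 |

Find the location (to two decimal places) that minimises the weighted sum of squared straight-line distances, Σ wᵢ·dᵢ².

(3.64, 5.26)

The minimiser of Σwᵢ‖p−pᵢ‖² is the weighted centroid p* = (Σwᵢpᵢ)/(Σwᵢ).
Σwᵢ = 806.
Σwᵢxᵢ = 350·1 + 250·3 + 200·9 + 6·5 = 2930.
Σwᵢyᵢ = 350·0 + 250·8 + 200·11 + 6·6 = 4236.
x* = 2930/806 = 3.64, y* = 4236/806 = 5.26.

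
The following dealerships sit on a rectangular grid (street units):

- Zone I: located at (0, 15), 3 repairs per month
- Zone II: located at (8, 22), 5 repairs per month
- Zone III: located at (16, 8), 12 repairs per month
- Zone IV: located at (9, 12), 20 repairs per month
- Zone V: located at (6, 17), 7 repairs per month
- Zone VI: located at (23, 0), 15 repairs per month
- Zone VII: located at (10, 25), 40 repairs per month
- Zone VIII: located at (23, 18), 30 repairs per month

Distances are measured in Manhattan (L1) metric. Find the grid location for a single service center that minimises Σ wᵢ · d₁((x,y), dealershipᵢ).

(10, 18)

Manhattan distance separates: Σwᵢ(|x−xᵢ|+|y−yᵢ|) = Σwᵢ|x−xᵢ| + Σwᵢ|y−yᵢ|, so x and y are optimised independently as 1-D weighted medians.
Total weight W = 132; half = 66.
x-coordinate, sorted with cumulative weight:
  x=0 (Zone I, w=3) cum 3
  x=6 (Zone V, w=7) cum 10
  x=8 (Zone II, w=5) cum 15
  x=9 (Zone IV, w=20) cum 35
  x=10 (Zone VII, w=40) cum 75  ← median
  x=16 (Zone III, w=12) cum 87
  x=23 (Zone VI, w=15) cum 102
  x=23 (Zone VIII, w=30) cum 132
⇒ x* = 10
y-coordinate, sorted with cumulative weight:
  y=0 (Zone VI, w=15) cum 15
  y=8 (Zone III, w=12) cum 27
  y=12 (Zone IV, w=20) cum 47
  y=15 (Zone I, w=3) cum 50
  y=17 (Zone V, w=7) cum 57
  y=18 (Zone VIII, w=30) cum 87  ← median
  y=22 (Zone II, w=5) cum 92
  y=25 (Zone VII, w=40) cum 132
⇒ y* = 18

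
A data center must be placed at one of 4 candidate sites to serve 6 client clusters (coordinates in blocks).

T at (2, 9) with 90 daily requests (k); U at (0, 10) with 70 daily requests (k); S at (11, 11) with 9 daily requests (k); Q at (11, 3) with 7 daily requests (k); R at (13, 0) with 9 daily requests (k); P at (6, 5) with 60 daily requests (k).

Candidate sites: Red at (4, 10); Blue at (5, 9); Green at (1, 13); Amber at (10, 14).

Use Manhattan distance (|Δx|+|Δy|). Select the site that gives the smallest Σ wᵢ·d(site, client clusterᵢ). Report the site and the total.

Total weighted distance at each candidate:
  Red (4, 10): total = 1311
  Blue (5, 9): total = 1299
  Green (1, 13): total = 1983
  Amber (10, 14): total = 3203
Minimum is at Blue with total 1299 blocks.

Blue, total 1299 blocks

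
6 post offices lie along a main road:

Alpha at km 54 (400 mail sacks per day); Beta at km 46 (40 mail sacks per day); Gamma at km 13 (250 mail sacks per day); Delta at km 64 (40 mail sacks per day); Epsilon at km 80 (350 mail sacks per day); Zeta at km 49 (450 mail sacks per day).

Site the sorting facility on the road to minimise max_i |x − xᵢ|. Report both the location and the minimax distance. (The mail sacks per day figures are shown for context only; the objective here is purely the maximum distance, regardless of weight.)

location 46.5, max distance 33.5

The 1-center on a line is the midpoint of the two extreme points: leftmost at 13, rightmost at 80.
Optimal location = (13 + 80)/2 = 46.5; maximum distance = (80 − 13)/2 = 33.5.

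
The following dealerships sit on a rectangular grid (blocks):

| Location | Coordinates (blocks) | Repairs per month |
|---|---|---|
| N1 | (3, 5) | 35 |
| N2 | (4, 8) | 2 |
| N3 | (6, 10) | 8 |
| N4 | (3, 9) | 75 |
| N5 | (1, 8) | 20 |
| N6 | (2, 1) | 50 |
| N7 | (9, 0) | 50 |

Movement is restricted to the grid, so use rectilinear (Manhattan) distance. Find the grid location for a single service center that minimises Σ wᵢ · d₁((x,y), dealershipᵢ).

Manhattan distance separates: Σwᵢ(|x−xᵢ|+|y−yᵢ|) = Σwᵢ|x−xᵢ| + Σwᵢ|y−yᵢ|, so x and y are optimised independently as 1-D weighted medians.
Total weight W = 240; half = 120.
x-coordinate, sorted with cumulative weight:
  x=1 (N5, w=20) cum 20
  x=2 (N6, w=50) cum 70
  x=3 (N1, w=35) cum 105
  x=3 (N4, w=75) cum 180  ← median
  x=4 (N2, w=2) cum 182
  x=6 (N3, w=8) cum 190
  x=9 (N7, w=50) cum 240
⇒ x* = 3
y-coordinate, sorted with cumulative weight:
  y=0 (N7, w=50) cum 50
  y=1 (N6, w=50) cum 100
  y=5 (N1, w=35) cum 135  ← median
  y=8 (N2, w=2) cum 137
  y=8 (N5, w=20) cum 157
  y=9 (N4, w=75) cum 232
  y=10 (N3, w=8) cum 240
⇒ y* = 5

(3, 5)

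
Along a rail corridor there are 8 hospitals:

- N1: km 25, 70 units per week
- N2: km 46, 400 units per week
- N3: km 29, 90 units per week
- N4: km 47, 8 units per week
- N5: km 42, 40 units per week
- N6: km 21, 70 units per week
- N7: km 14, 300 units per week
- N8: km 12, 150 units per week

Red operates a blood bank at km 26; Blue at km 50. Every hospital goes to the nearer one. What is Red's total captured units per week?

The indifferent point is the midpoint (26+50)/2 = 38; hospitals left of it (closer to Red at 26) go to Red, those right go to Blue.
  N8 at 12 (w=150) → Red
  N7 at 14 (w=300) → Red
  N6 at 21 (w=70) → Red
  N1 at 25 (w=70) → Red
  N3 at 29 (w=90) → Red
  N5 at 42 (w=40) → Blue
  N2 at 46 (w=400) → Blue
  N4 at 47 (w=8) → Blue
Red captures 680; Blue captures 448.

680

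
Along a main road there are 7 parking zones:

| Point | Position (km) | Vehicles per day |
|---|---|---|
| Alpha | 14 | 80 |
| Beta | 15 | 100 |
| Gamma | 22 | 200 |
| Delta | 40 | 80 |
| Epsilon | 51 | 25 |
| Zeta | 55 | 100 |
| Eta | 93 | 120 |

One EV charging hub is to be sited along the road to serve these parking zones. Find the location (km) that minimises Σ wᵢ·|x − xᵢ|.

For a sum of weighted absolute distances on a line, the optimum is the weighted median (not the mean). Total weight W = 705; half-weight = 352.5.
Sort by position and accumulate weight:
  km 14 (Alpha, w=80) → cum 80
  km 15 (Beta, w=100) → cum 180
  km 22 (Gamma, w=200) → cum 380  ≥ 352.5 → median here
  km 40 (Delta, w=80) → cum 460
  km 51 (Epsilon, w=25) → cum 485
  km 55 (Zeta, w=100) → cum 585
  km 93 (Eta, w=120) → cum 705
Optimal location: km 22.

x = 22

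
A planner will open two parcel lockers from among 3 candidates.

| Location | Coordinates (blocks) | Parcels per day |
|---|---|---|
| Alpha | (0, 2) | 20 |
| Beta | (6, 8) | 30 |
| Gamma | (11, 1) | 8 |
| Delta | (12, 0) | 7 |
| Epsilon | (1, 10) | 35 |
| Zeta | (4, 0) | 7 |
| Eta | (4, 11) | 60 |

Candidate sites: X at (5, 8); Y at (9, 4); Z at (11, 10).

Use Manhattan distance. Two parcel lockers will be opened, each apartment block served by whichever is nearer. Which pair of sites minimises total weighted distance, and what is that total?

{X, Y}, total 852

Evaluate every pair (each demand assigned to the nearer of the two):
  {X, Y}: total = 852
  {X, Z}: total = 912
  {Y, Z}: total = 1412
Best pair: {X, Y} with total 852.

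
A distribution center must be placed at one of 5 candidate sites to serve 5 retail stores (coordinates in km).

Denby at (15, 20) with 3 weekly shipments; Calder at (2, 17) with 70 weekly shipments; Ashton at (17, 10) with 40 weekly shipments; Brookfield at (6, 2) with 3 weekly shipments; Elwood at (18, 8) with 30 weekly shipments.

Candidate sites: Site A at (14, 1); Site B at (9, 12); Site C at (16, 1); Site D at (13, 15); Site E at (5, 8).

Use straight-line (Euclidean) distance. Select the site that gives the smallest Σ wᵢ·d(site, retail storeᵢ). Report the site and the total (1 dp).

Site B, total 1288.8 km

Total weighted distance at each candidate:
  Site A (14, 1): total = 2102.6
  Site B (9, 12): total = 1288.8
  Site C (16, 1): total = 2156.1
  Site D (13, 15): total = 1357.3
  Site E (5, 8): total = 1605.8
Minimum is at Site B with total 1288.8 km.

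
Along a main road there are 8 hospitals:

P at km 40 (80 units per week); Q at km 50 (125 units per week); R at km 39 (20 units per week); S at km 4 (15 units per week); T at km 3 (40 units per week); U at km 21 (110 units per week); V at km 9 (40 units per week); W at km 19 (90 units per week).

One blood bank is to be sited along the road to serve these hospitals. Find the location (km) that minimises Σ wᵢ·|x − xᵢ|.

For a sum of weighted absolute distances on a line, the optimum is the weighted median (not the mean). Total weight W = 520; half-weight = 260.
Sort by position and accumulate weight:
  km 3 (T, w=40) → cum 40
  km 4 (S, w=15) → cum 55
  km 9 (V, w=40) → cum 95
  km 19 (W, w=90) → cum 185
  km 21 (U, w=110) → cum 295  ≥ 260 → median here
  km 39 (R, w=20) → cum 315
  km 40 (P, w=80) → cum 395
  km 50 (Q, w=125) → cum 520
Optimal location: km 21.

x = 21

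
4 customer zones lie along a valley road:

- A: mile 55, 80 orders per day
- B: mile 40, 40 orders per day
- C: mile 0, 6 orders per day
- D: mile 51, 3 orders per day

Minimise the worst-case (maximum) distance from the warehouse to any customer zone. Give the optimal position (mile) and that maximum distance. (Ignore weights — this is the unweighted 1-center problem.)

location 27.5, max distance 27.5

The 1-center on a line is the midpoint of the two extreme points: leftmost at 0, rightmost at 55.
Optimal location = (0 + 55)/2 = 27.5; maximum distance = (55 − 0)/2 = 27.5.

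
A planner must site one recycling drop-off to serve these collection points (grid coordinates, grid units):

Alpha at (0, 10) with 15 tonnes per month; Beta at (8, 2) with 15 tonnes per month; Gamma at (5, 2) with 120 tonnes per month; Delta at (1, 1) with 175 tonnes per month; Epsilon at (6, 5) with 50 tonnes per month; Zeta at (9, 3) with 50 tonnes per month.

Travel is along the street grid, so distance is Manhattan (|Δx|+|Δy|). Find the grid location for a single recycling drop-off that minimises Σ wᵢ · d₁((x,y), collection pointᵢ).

Manhattan distance separates: Σwᵢ(|x−xᵢ|+|y−yᵢ|) = Σwᵢ|x−xᵢ| + Σwᵢ|y−yᵢ|, so x and y are optimised independently as 1-D weighted medians.
Total weight W = 425; half = 212.5.
x-coordinate, sorted with cumulative weight:
  x=0 (Alpha, w=15) cum 15
  x=1 (Delta, w=175) cum 190
  x=5 (Gamma, w=120) cum 310  ← median
  x=6 (Epsilon, w=50) cum 360
  x=8 (Beta, w=15) cum 375
  x=9 (Zeta, w=50) cum 425
⇒ x* = 5
y-coordinate, sorted with cumulative weight:
  y=1 (Delta, w=175) cum 175
  y=2 (Beta, w=15) cum 190
  y=2 (Gamma, w=120) cum 310  ← median
  y=3 (Zeta, w=50) cum 360
  y=5 (Epsilon, w=50) cum 410
  y=10 (Alpha, w=15) cum 425
⇒ y* = 2

(5, 2)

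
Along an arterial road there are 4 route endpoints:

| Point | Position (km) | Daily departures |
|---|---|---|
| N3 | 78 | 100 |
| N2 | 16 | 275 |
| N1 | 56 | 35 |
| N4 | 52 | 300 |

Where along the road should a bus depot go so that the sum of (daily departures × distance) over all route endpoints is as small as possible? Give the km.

x = 52

For a sum of weighted absolute distances on a line, the optimum is the weighted median (not the mean). Total weight W = 710; half-weight = 355.
Sort by position and accumulate weight:
  km 16 (N2, w=275) → cum 275
  km 52 (N4, w=300) → cum 575  ≥ 355 → median here
  km 56 (N1, w=35) → cum 610
  km 78 (N3, w=100) → cum 710
Optimal location: km 52.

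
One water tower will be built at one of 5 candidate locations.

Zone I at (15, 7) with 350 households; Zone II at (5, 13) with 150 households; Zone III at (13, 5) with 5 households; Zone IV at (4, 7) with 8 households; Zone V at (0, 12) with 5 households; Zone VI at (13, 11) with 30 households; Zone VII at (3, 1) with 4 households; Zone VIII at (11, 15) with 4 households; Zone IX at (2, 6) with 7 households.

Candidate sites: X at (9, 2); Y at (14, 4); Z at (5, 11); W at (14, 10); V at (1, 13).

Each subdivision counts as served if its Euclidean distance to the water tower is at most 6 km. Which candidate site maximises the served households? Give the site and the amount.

Coverage radius r = 6 km; a point is covered iff (Δx)²+(Δy)² ≤ 6² = 36.
  X (9, 2): covers {Zone III} → 5
  Y (14, 4): covers {Zone I, Zone III} → 355
  Z (5, 11): covers {Zone II, Zone IV, Zone V, Zone IX} → 170
  W (14, 10): covers {Zone I, Zone III, Zone VI, Zone VIII} → 389
  V (1, 13): covers {Zone II, Zone V} → 155
Maximum coverage at W: 389 households.

W, covering 389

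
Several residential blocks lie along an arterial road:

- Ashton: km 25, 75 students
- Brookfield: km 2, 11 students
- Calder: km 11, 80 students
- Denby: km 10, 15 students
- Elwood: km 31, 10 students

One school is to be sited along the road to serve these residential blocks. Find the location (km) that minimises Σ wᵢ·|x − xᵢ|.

x = 11

For a sum of weighted absolute distances on a line, the optimum is the weighted median (not the mean). Total weight W = 191; half-weight = 95.5.
Sort by position and accumulate weight:
  km 2 (Brookfield, w=11) → cum 11
  km 10 (Denby, w=15) → cum 26
  km 11 (Calder, w=80) → cum 106  ≥ 95.5 → median here
  km 25 (Ashton, w=75) → cum 181
  km 31 (Elwood, w=10) → cum 191
Optimal location: km 11.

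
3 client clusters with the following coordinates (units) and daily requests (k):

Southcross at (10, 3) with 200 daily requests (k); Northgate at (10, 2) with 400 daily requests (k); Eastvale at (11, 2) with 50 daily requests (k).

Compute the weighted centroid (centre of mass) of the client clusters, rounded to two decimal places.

The minimiser of Σwᵢ‖p−pᵢ‖² is the weighted centroid p* = (Σwᵢpᵢ)/(Σwᵢ).
Σwᵢ = 650.
Σwᵢxᵢ = 200·10 + 400·10 + 50·11 = 6550.
Σwᵢyᵢ = 200·3 + 400·2 + 50·2 = 1500.
x* = 6550/650 = 10.08, y* = 1500/650 = 2.31.

(10.08, 2.31)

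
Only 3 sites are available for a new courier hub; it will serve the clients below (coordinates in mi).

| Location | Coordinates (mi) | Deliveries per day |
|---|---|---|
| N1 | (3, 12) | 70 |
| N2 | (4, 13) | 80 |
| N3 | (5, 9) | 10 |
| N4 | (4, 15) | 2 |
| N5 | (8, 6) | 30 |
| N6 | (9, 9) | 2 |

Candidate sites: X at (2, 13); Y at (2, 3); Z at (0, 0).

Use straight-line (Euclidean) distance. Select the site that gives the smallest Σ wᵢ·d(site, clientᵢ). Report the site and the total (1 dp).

Total weighted distance at each candidate:
  X (2, 13): total = 607.4
  Y (2, 3): total = 1760.8
  Z (0, 0): total = 2413.4
Minimum is at X with total 607.4 mi.

X, total 607.4 mi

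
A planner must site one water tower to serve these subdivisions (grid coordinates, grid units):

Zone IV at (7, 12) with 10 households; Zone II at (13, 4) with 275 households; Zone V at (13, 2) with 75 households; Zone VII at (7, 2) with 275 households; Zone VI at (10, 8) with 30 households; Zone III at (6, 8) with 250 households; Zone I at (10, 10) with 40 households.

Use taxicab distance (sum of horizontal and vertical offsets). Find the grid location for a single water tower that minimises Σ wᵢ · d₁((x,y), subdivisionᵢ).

(7, 4)

Manhattan distance separates: Σwᵢ(|x−xᵢ|+|y−yᵢ|) = Σwᵢ|x−xᵢ| + Σwᵢ|y−yᵢ|, so x and y are optimised independently as 1-D weighted medians.
Total weight W = 955; half = 477.5.
x-coordinate, sorted with cumulative weight:
  x=6 (Zone III, w=250) cum 250
  x=7 (Zone IV, w=10) cum 260
  x=7 (Zone VII, w=275) cum 535  ← median
  x=10 (Zone VI, w=30) cum 565
  x=10 (Zone I, w=40) cum 605
  x=13 (Zone II, w=275) cum 880
  x=13 (Zone V, w=75) cum 955
⇒ x* = 7
y-coordinate, sorted with cumulative weight:
  y=2 (Zone V, w=75) cum 75
  y=2 (Zone VII, w=275) cum 350
  y=4 (Zone II, w=275) cum 625  ← median
  y=8 (Zone VI, w=30) cum 655
  y=8 (Zone III, w=250) cum 905
  y=10 (Zone I, w=40) cum 945
  y=12 (Zone IV, w=10) cum 955
⇒ y* = 4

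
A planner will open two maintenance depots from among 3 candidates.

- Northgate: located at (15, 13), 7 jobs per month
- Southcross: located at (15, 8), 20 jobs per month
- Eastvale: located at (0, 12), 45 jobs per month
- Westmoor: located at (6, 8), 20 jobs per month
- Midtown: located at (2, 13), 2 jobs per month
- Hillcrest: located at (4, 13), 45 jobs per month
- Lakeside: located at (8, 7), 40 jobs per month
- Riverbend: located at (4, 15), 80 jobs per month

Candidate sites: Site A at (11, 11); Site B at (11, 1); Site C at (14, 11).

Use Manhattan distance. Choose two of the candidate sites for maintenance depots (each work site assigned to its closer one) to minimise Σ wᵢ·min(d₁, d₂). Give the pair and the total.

Evaluate every pair (each demand assigned to the nearer of the two):
  {Site A, Site C}: total = 2388
  {Site A, Site B}: total = 2469
  {Site B, Site C}: total = 3044
Best pair: {Site A, Site C} with total 2388.

{Site A, Site C}, total 2388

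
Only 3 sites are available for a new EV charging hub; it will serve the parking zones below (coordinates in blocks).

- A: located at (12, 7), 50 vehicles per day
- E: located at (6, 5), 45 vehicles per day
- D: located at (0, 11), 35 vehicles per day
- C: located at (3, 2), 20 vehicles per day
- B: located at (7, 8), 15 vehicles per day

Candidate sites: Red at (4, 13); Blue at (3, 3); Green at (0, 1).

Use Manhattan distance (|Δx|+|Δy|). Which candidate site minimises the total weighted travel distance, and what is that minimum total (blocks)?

Total weighted distance at each candidate:
  Red (4, 13): total = 1720
  Blue (3, 3): total = 1415
  Green (0, 1): total = 1990
Minimum is at Blue with total 1415 blocks.

Blue, total 1415 blocks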